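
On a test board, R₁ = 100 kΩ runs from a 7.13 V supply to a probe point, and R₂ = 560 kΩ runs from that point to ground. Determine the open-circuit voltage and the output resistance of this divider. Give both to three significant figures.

V_th = 6.05 V, R_th = 84.8 kΩ

V_th is the open-circuit tap voltage: 7.13 × 560/(100 + 560) = 6.05 V.
With the supply zeroed, R₁ and R₂ appear in parallel from the tap: R_th = R₁‖R₂ = (100 × 560)/660.0 = 84.8 kΩ.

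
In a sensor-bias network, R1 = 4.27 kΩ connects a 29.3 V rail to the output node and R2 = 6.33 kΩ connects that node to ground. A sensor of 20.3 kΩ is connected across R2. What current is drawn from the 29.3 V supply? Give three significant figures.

I ≈ 3.22 mA

R2‖R_L = 4.825 kΩ, so the source sees R1 + R2‖R_L = 9.095 kΩ.
I = 29.3 V / 9.095 kΩ = 3.22 mA.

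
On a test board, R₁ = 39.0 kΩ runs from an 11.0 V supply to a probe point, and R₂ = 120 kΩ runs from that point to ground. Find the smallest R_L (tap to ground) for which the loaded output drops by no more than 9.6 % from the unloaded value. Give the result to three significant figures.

R_L(min) ≈ 277 kΩ

Output resistance R_th = R₁‖R₂ = (39.0 × 120)/159.0 = 29.43 kΩ.
The fractional drop is R_th/(R_th + R_L); requiring this ≤ 0.0960 gives R_L ≥ R_th(1/0.0960 − 1) = 29.43 × 9.417 = 277 kΩ.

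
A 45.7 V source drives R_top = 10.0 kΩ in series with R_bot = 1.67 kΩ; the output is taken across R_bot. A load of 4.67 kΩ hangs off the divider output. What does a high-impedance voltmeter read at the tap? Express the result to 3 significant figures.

V_out ≈ 5.01 V

The load sits in parallel with R_bot: R_bot‖R_L = (1.67 × 4.67) / (1.67 + 4.67) = 1.230 kΩ.
V_out = 45.7 × 1.230 / (10.0 + 1.230) = 45.7 × 1.230/11.23 = 5.01 V.
(Unloaded it would have been 6.54 V.)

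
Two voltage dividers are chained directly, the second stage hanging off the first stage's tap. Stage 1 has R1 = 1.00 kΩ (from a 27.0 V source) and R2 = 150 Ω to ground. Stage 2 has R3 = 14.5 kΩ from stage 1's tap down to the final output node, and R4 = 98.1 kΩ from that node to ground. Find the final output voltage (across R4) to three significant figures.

Stage 2 presents R3+R4 = 112600 Ω as a load on stage 1's tap.
Stage 1's lower leg becomes R2‖(R3+R4) = 149.8 Ω, so V_mid = 27.0 × 149.8/1150 = 3.518 V.
Stage 2 is itself unloaded: V_out = V_mid × R4/(R3+R4) = 3.518 × 98100/112600 = 3.06 V.

V_out ≈ 3.06 V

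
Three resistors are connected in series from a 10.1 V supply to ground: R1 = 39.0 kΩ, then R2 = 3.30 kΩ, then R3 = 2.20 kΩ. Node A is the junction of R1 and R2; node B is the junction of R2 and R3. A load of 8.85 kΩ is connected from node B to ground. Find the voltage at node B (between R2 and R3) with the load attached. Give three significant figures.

At node B, R3 is in parallel with the load: R3‖R_L = 1.762 kΩ.
Below node A the resistance is R2 + (R3‖R_L) = 5.062 kΩ, so V_A = 10.1 × 5.062/44.06 = 1.160 V.
Then V_B = V_A × (R3‖R_L)/(R2 + R3‖R_L) = 1.160 × 1.762/5.062 = 0.404 V.

V ≈ 0.404 V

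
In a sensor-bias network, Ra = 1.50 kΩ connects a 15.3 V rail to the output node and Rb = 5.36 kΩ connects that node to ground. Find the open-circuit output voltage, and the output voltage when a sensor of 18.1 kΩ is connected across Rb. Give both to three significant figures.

Unloaded: 12.0 V; loaded: 11.2 V

Open-circuit: V = 15.3 × 5.36/(1.50 + 5.36) = 12.0 V.
With the load, Rb becomes Rb‖R_L = 4.135 kΩ, so V = 15.3 × 4.135/5.635 = 11.2 V.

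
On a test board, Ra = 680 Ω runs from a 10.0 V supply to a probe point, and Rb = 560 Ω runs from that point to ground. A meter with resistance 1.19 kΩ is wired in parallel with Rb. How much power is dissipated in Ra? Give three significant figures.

P ≈ 60.4 mW

Total resistance from the source is Ra + (Rb‖R_L) = 1061 Ω, so I = 10.0/1061 Ω = 9.427 mA.
P = I²·Ra = (9.427 mA)² × 680 Ω = 60.4 mW.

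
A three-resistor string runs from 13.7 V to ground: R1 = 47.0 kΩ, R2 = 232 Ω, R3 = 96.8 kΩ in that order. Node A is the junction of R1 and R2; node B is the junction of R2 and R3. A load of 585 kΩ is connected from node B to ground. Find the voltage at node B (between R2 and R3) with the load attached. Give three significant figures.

V ≈ 8.73 V

At node B, R3 is in parallel with the load: R3‖R_L = 83060 Ω.
Below node A the resistance is R2 + (R3‖R_L) = 83290 Ω, so V_A = 13.7 × 83290/130300 = 8.758 V.
Then V_B = V_A × (R3‖R_L)/(R2 + R3‖R_L) = 8.758 × 83060/83290 = 8.73 V.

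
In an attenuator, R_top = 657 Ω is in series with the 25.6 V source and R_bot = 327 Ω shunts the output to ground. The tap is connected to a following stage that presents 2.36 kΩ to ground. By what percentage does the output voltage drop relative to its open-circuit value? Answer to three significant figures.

Unloaded V = 25.6 × 327/984.0 = 8.5073 V.
Loaded: R_bot‖R_L = 287.2 Ω, giving V = 25.6 × 287.2/944.2 = 7.7869 V.
Drop = (8.5073 − 7.7869) / 8.5073 = 8.47 %.

8.47 %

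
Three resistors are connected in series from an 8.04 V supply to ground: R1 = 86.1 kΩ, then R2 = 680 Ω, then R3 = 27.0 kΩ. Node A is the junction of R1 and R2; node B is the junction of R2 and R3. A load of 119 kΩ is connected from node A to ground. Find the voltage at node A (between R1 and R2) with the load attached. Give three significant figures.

Below node A the series string R2+R3 = 27680 Ω sits in parallel with the 119000 Ω load: 22460 Ω.
V_A = 8.04 × 22460/(86100 + 22460) = 1.66 V.

V ≈ 1.66 V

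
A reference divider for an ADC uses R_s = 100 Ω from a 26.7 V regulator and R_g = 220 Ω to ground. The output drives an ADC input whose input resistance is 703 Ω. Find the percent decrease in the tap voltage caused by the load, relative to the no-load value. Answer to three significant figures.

The divider's output (Thévenin) resistance is R_s‖R_g = 68.75 Ω.
Fractional drop under load = R_th/(R_th + R_L) = 68.75 / (68.75 + 703) = 0.08908.
So the output falls by 8.91 %.

8.91 %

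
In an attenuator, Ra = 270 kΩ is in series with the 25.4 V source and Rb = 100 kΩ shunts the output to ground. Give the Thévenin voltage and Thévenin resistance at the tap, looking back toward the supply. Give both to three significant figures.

V_th is the open-circuit tap voltage: 25.4 × 100/(270 + 100) = 6.86 V.
With the supply zeroed, Ra and Rb appear in parallel from the tap: R_th = Ra‖Rb = (270 × 100)/370.0 = 73.0 kΩ.

V_th = 6.86 V, R_th = 73.0 kΩ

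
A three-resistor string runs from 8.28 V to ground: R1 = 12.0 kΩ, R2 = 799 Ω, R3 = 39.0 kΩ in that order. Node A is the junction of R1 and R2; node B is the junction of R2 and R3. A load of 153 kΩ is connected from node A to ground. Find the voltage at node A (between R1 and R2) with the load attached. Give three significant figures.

V ≈ 6.00 V

Below node A the series string R2+R3 = 39800 Ω sits in parallel with the 153000 Ω load: 31580 Ω.
V_A = 8.28 × 31580/(12000 + 31580) = 6.00 V.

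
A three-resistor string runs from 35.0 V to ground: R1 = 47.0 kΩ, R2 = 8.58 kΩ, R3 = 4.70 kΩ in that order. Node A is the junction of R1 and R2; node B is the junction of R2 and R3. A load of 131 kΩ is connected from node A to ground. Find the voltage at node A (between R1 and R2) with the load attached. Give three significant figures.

V ≈ 7.15 V

Below node A the series string R2+R3 = 13.28 kΩ sits in parallel with the 131 kΩ load: 12.06 kΩ.
V_A = 35.0 × 12.06/(47.0 + 12.06) = 7.15 V.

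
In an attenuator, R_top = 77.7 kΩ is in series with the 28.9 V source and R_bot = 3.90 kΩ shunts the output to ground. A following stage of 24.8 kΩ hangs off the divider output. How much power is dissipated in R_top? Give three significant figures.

Total resistance from the source is R_top + (R_bot‖R_L) = 81.07 kΩ, so I = 28.9/81.07 kΩ = 0.3565 mA.
P = I²·R_top = (0.3565 mA)² × 77.7 kΩ = 9.87 mW.

P ≈ 9.87 mW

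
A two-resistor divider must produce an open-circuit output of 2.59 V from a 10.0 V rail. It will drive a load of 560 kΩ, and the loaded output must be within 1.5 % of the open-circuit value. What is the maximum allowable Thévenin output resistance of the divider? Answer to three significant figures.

R_th ≤ 8.53 kΩ

Loading drop = R_th/(R_th + R_L) ≤ 0.0150, so R_th ≤ R_L · ε/(1−ε) = 560 kΩ × 0.0150/0.9850 = 8.53 kΩ.
(Any R1, R2 with R2/(R1+R2) = 0.259 and R1‖R2 ≤ 8.53 kΩ will meet the spec.)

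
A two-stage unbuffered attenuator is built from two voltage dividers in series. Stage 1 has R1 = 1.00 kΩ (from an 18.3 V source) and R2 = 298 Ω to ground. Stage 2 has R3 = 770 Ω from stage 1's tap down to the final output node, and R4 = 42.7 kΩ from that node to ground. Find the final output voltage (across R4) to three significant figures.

V_out ≈ 4.11 V

Stage 2 presents R3+R4 = 43470 Ω as a load on stage 1's tap.
Stage 1's lower leg becomes R2‖(R3+R4) = 296.0 Ω, so V_mid = 18.3 × 296.0/1296 = 4.179 V.
Stage 2 is itself unloaded: V_out = V_mid × R4/(R3+R4) = 4.179 × 42700/43470 = 4.11 V.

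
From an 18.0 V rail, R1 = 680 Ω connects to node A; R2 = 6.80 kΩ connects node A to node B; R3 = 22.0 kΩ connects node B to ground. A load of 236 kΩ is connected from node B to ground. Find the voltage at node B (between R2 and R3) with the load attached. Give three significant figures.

At node B, R3 is in parallel with the load: R3‖R_L = 20120 Ω.
Below node A the resistance is R2 + (R3‖R_L) = 26920 Ω, so V_A = 18.0 × 26920/27600 = 17.56 V.
Then V_B = V_A × (R3‖R_L)/(R2 + R3‖R_L) = 17.56 × 20120/26920 = 13.1 V.

V ≈ 13.1 V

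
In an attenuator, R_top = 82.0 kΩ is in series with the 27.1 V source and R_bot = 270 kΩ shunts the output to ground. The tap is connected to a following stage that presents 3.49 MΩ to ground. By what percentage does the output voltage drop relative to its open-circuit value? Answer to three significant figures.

1.77 %

The divider's output (Thévenin) resistance is R_top‖R_bot = 62.90 kΩ.
Fractional drop under load = R_th/(R_th + R_L) = 62.90 / (62.90 + 3490) = 0.01770.
So the output falls by 1.77 %.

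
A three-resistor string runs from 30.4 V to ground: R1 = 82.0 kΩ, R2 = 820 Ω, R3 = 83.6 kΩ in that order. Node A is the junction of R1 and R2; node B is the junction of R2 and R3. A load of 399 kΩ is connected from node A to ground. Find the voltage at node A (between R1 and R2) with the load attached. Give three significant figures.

Below node A the series string R2+R3 = 84420 Ω sits in parallel with the 399000 Ω load: 69680 Ω.
V_A = 30.4 × 69680/(82000 + 69680) = 14.0 V.

V ≈ 14.0 V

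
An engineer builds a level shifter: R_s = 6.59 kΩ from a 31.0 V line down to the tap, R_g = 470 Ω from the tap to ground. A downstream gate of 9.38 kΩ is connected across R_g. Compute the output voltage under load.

V_out ≈ 1.97 V

The load sits in parallel with R_g: R_g‖R_L = (470 × 9380) / (470 + 9380) = 447.6 Ω.
V_out = 31.0 × 447.6 / (6590 + 447.6) = 31.0 × 447.6/7038 = 1.97 V.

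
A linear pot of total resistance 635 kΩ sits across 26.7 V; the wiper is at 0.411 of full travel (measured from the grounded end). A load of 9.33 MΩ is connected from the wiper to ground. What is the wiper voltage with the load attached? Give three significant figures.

V ≈ 10.8 V

The wiper splits the pot into (1−α)R = 374.0 kΩ above and αR = 261.0 kΩ below.
Lower section ‖ load = 253.9 kΩ.
V_wiper = 26.7 × 253.9/(374.0 + 253.9) = 10.8 V.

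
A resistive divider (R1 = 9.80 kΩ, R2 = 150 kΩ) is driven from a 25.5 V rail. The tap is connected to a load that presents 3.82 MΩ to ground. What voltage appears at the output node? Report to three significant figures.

The load sits in parallel with R2: R2‖R_L = (150 × 3820) / (150 + 3820) = 144.3 kΩ.
V_out = 25.5 × 144.3 / (9.80 + 144.3) = 25.5 × 144.3/154.1 = 23.9 V.
(Unloaded it would have been 23.9 V.)

V_out ≈ 23.9 V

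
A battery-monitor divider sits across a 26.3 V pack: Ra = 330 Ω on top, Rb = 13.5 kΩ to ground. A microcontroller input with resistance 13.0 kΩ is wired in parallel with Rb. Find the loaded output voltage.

The load sits in parallel with Rb: Rb‖R_L = (13500 × 13000) / (13500 + 13000) = 6623 Ω.
V_out = 26.3 × 6623 / (330 + 6623) = 26.3 × 6623/6953 = 25.1 V.

V_out ≈ 25.1 V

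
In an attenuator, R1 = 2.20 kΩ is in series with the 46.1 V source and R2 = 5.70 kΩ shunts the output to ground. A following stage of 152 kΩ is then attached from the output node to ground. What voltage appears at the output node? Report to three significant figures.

The load sits in parallel with R2: R2‖R_L = (5.70 × 152) / (5.70 + 152) = 5.494 kΩ.
V_out = 46.1 × 5.494 / (2.20 + 5.494) = 46.1 × 5.494/7.694 = 32.9 V.
(Unloaded it would have been 33.3 V.)

V_out ≈ 32.9 V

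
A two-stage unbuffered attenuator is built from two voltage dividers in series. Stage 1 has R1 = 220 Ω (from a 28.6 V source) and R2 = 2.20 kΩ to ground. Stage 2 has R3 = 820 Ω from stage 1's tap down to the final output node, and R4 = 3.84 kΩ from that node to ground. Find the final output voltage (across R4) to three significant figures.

Stage 2 presents R3+R4 = 4660 Ω as a load on stage 1's tap.
Stage 1's lower leg becomes R2‖(R3+R4) = 1494 Ω, so V_mid = 28.6 × 1494/1714 = 24.93 V.
Stage 2 is itself unloaded: V_out = V_mid × R4/(R3+R4) = 24.93 × 3840/4660 = 20.5 V.

V_out ≈ 20.5 V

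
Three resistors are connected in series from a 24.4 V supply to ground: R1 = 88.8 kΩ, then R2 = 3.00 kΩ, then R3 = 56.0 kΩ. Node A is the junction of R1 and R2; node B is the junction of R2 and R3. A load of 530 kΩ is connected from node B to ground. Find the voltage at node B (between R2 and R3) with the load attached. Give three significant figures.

At node B, R3 is in parallel with the load: R3‖R_L = 50.65 kΩ.
Below node A the resistance is R2 + (R3‖R_L) = 53.65 kΩ, so V_A = 24.4 × 53.65/142.4 = 9.189 V.
Then V_B = V_A × (R3‖R_L)/(R2 + R3‖R_L) = 9.189 × 50.65/53.65 = 8.68 V.

V ≈ 8.68 V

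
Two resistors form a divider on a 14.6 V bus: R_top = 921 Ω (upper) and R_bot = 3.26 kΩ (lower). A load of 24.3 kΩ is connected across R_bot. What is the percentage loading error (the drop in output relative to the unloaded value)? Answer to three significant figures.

The divider's output (Thévenin) resistance is R_top‖R_bot = 718.1 Ω.
Fractional drop under load = R_th/(R_th + R_L) = 718.1 / (718.1 + 24300) = 0.02870.
So the output falls by 2.87 %.

2.87 %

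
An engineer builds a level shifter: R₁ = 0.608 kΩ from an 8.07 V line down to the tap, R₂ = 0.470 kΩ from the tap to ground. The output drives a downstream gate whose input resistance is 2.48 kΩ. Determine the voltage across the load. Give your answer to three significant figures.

V_out ≈ 3.18 V

The load sits in parallel with R₂: R₂‖R_L = (470 × 2480) / (470 + 2480) = 395.1 Ω.
V_out = 8.07 × 395.1 / (608 + 395.1) = 8.07 × 395.1/1003 = 3.18 V.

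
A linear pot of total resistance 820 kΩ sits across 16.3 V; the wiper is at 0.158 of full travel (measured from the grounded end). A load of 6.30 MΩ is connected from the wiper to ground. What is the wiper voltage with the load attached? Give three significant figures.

The wiper splits the pot into (1−α)R = 690.4 kΩ above and αR = 129.6 kΩ below.
Lower section ‖ load = 126.9 kΩ.
V_wiper = 16.3 × 126.9/(690.4 + 126.9) = 2.53 V.

V ≈ 2.53 V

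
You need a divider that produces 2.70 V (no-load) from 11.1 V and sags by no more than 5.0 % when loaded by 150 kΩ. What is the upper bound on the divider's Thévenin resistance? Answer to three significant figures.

Loading drop = R_th/(R_th + R_L) ≤ 0.0500, so R_th ≤ R_L · ε/(1−ε) = 150 kΩ × 0.0500/0.9500 = 7.89 kΩ.

R_th ≤ 7.89 kΩ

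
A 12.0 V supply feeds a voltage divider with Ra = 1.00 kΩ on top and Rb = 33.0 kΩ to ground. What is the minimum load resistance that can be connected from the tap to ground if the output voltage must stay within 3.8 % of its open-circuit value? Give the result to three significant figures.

Output resistance R_th = Ra‖Rb = (1000 × 33000)/34000 = 970.6 Ω.
The fractional drop is R_th/(R_th + R_L); requiring this ≤ 0.0380 gives R_L ≥ R_th(1/0.0380 − 1) = 970.6 × 25.32 = 24.6 kΩ.

R_L(min) ≈ 24.6 kΩ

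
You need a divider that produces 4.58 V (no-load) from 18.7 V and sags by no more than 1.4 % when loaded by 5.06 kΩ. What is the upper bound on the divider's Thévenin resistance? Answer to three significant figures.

R_th ≤ 71.8 Ω

Loading drop = R_th/(R_th + R_L) ≤ 0.0140, so R_th ≤ R_L · ε/(1−ε) = 5.06 kΩ × 0.0140/0.9860 = 71.8 Ω.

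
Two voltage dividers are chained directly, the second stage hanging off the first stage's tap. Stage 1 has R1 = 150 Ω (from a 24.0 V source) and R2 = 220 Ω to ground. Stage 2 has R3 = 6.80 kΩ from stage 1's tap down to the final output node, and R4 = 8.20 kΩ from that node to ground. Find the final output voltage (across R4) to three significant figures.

V_out ≈ 7.75 V

Stage 2 presents R3+R4 = 15000 Ω as a load on stage 1's tap.
Stage 1's lower leg becomes R2‖(R3+R4) = 216.8 Ω, so V_mid = 24.0 × 216.8/366.8 = 14.19 V.
Stage 2 is itself unloaded: V_out = V_mid × R4/(R3+R4) = 14.19 × 8200/15000 = 7.75 V.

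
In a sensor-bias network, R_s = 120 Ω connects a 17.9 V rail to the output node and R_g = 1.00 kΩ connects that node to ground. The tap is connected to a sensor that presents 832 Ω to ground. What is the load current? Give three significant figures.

R_g‖R_L = 454.1 Ω; V_out = 17.9 × 454.1/574.1 = 14.16 V.
I_L = V_out / R_L = 14.16 / 832 Ω = 17.0 mA.

I_L ≈ 17.0 mA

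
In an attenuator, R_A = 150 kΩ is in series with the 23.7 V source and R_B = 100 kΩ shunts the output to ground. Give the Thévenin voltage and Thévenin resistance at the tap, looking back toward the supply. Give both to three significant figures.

V_th = 9.48 V, R_th = 60.0 kΩ

V_th is the open-circuit tap voltage: 23.7 × 100/(150 + 100) = 9.48 V.
With the supply zeroed, R_A and R_B appear in parallel from the tap: R_th = R_A‖R_B = (150 × 100)/250.0 = 60.0 kΩ.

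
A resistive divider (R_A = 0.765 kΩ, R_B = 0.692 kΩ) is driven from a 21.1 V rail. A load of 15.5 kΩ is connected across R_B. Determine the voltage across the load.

V_out ≈ 9.79 V

The load sits in parallel with R_B: R_B‖R_L = (692 × 15500) / (692 + 15500) = 662.4 Ω.
V_out = 21.1 × 662.4 / (765 + 662.4) = 21.1 × 662.4/1427 = 9.79 V.
(Unloaded it would have been 10.0 V.)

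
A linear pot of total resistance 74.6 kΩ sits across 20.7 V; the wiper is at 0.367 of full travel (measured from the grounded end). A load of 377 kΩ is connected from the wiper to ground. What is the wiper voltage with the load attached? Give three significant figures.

The wiper splits the pot into (1−α)R = 47.22 kΩ above and αR = 27.38 kΩ below.
Lower section ‖ load = 25.52 kΩ.
V_wiper = 20.7 × 25.52/(47.22 + 25.52) = 7.26 V.

V ≈ 7.26 V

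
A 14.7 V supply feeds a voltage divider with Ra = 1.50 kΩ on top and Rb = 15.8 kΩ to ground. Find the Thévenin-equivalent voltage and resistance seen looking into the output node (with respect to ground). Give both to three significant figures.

V_th = 13.4 V, R_th = 1.37 kΩ

V_th is the open-circuit tap voltage: 14.7 × 15.8/(1.50 + 15.8) = 13.4 V.
With the supply zeroed, Ra and Rb appear in parallel from the tap: R_th = Ra‖Rb = (1.50 × 15.8)/17.30 = 1.37 kΩ.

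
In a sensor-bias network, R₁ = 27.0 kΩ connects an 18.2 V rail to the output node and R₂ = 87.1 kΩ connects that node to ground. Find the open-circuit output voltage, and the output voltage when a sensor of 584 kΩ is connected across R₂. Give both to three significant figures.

Unloaded: 13.9 V; loaded: 13.4 V

Open-circuit: V = 18.2 × 87.1/(27.0 + 87.1) = 13.9 V.
With the load, R₂ becomes R₂‖R_L = 75.80 kΩ, so V = 18.2 × 75.80/102.8 = 13.4 V.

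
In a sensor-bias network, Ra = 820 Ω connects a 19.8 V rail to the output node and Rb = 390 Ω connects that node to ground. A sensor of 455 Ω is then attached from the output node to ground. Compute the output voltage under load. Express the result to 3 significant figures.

The load sits in parallel with Rb: Rb‖R_L = (390 × 455) / (390 + 455) = 210.0 Ω.
V_out = 19.8 × 210.0 / (820 + 210.0) = 19.8 × 210.0/1030 = 4.04 V.
(Unloaded it would have been 6.38 V.)

V_out ≈ 4.04 V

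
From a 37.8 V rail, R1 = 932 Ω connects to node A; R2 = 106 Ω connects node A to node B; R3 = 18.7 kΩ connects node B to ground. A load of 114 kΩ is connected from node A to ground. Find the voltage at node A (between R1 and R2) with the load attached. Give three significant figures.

Below node A the series string R2+R3 = 18810 Ω sits in parallel with the 114000 Ω load: 16140 Ω.
V_A = 37.8 × 16140/(932 + 16140) = 35.7 V.

V ≈ 35.7 V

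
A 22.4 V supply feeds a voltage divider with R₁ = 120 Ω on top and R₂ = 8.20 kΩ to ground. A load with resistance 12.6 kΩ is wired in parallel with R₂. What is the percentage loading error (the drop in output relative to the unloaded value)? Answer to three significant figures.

The divider's output (Thévenin) resistance is R₁‖R₂ = 118.3 Ω.
Fractional drop under load = R_th/(R_th + R_L) = 118.3 / (118.3 + 12600) = 0.009299.
So the output falls by 0.930 %.

0.930 %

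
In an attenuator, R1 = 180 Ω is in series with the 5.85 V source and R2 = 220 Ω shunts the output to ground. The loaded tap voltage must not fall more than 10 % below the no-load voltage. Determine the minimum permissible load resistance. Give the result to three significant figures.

Output resistance R_th = R1‖R2 = (180 × 220)/400.0 = 99.00 Ω.
The fractional drop is R_th/(R_th + R_L); requiring this ≤ 0.100 gives R_L ≥ R_th(1/0.100 − 1) = 99.00 × 9.000 = 891 Ω.

R_L(min) ≈ 891 Ω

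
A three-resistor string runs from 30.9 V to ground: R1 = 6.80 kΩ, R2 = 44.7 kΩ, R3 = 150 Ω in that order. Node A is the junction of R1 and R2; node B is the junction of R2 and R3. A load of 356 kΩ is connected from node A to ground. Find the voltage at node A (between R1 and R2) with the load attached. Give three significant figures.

Below node A the series string R2+R3 = 44850 Ω sits in parallel with the 356000 Ω load: 39830 Ω.
V_A = 30.9 × 39830/(6800 + 39830) = 26.4 V.

V ≈ 26.4 V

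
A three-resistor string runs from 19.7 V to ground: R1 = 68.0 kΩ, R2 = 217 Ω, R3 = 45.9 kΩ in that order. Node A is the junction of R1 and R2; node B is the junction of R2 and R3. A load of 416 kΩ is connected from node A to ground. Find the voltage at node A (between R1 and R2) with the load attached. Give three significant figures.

Below node A the series string R2+R3 = 46120 Ω sits in parallel with the 416000 Ω load: 41510 Ω.
V_A = 19.7 × 41510/(68000 + 41510) = 7.47 V.

V ≈ 7.47 V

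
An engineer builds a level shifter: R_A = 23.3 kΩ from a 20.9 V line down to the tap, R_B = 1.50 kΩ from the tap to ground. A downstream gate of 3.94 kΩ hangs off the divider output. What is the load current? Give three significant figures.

I_L ≈ 0.236 mA

R_B‖R_L = 1.086 kΩ; V_out = 20.9 × 1.086/24.39 = 0.9311 V.
I_L = V_out / R_L = 0.9311 / 3.94 kΩ = 0.236 mA.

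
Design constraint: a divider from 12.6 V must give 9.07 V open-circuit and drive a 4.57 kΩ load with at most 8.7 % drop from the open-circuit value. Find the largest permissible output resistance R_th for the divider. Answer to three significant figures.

R_th ≤ 435 Ω

Loading drop = R_th/(R_th + R_L) ≤ 0.0870, so R_th ≤ R_L · ε/(1−ε) = 4.57 kΩ × 0.0870/0.9130 = 435 Ω.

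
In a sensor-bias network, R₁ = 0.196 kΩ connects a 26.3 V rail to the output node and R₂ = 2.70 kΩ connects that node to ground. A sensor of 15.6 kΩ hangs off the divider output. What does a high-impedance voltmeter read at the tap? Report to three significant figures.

The load sits in parallel with R₂: R₂‖R_L = (2700 × 15600) / (2700 + 15600) = 2302 Ω.
V_out = 26.3 × 2302 / (196 + 2302) = 26.3 × 2302/2498 = 24.2 V.

V_out ≈ 24.2 V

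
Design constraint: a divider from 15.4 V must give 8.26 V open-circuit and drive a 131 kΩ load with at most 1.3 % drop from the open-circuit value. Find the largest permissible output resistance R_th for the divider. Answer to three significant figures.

Loading drop = R_th/(R_th + R_L) ≤ 0.0130, so R_th ≤ R_L · ε/(1−ε) = 131 kΩ × 0.0130/0.9870 = 1.73 kΩ.

R_th ≤ 1.73 kΩ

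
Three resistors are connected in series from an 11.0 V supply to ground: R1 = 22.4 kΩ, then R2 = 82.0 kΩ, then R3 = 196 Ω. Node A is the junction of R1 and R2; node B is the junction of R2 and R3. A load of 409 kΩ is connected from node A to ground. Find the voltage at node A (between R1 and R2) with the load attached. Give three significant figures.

Below node A the series string R2+R3 = 82200 Ω sits in parallel with the 409000 Ω load: 68440 Ω.
V_A = 11.0 × 68440/(22400 + 68440) = 8.29 V.

V ≈ 8.29 V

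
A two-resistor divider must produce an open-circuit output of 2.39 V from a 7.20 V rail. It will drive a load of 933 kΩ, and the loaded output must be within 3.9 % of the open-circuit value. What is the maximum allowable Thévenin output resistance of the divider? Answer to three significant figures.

R_th ≤ 37.9 kΩ

Loading drop = R_th/(R_th + R_L) ≤ 0.0390, so R_th ≤ R_L · ε/(1−ε) = 933 kΩ × 0.0390/0.9610 = 37.9 kΩ.
(Any R1, R2 with R2/(R1+R2) = 0.332 and R1‖R2 ≤ 37.9 kΩ will meet the spec.)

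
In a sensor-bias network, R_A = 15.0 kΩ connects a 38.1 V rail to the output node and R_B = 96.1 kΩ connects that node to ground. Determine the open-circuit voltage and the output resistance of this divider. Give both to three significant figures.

V_th = 33.0 V, R_th = 13.0 kΩ

V_th is the open-circuit tap voltage: 38.1 × 96.1/(15.0 + 96.1) = 33.0 V.
With the supply zeroed, R_A and R_B appear in parallel from the tap: R_th = R_A‖R_B = (15.0 × 96.1)/111.1 = 13.0 kΩ.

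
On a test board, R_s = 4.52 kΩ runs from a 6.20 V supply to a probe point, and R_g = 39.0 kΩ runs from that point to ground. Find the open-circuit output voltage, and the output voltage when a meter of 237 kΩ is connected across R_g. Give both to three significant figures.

Open-circuit: V = 6.20 × 39.0/(4.52 + 39.0) = 5.56 V.
With the load, R_g becomes R_g‖R_L = 33.49 kΩ, so V = 6.20 × 33.49/38.01 = 5.46 V.

Unloaded: 5.56 V; loaded: 5.46 V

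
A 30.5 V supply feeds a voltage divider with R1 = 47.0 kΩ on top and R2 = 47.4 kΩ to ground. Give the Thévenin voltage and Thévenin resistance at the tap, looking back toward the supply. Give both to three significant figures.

V_th is the open-circuit tap voltage: 30.5 × 47.4/(47.0 + 47.4) = 15.3 V.
With the supply zeroed, R1 and R2 appear in parallel from the tap: R_th = R1‖R2 = (47.0 × 47.4)/94.40 = 23.6 kΩ.

V_th = 15.3 V, R_th = 23.6 kΩ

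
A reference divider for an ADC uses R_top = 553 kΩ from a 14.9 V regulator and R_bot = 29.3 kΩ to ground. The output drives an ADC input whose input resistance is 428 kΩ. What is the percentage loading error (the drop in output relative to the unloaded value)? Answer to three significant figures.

6.10 %

The divider's output (Thévenin) resistance is R_top‖R_bot = 27.83 kΩ.
Fractional drop under load = R_th/(R_th + R_L) = 27.83 / (27.83 + 428) = 0.06104.
So the output falls by 6.10 %.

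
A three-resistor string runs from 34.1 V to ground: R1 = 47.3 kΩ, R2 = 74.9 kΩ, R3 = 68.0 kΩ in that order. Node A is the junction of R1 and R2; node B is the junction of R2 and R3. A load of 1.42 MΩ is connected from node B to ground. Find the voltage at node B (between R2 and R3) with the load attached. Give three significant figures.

At node B, R3 is in parallel with the load: R3‖R_L = 64.89 kΩ.
Below node A the resistance is R2 + (R3‖R_L) = 139.8 kΩ, so V_A = 34.1 × 139.8/187.1 = 25.48 V.
Then V_B = V_A × (R3‖R_L)/(R2 + R3‖R_L) = 25.48 × 64.89/139.8 = 11.8 V.

V ≈ 11.8 V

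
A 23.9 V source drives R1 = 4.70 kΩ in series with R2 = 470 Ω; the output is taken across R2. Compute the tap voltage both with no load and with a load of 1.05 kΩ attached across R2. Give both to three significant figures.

Open-circuit: V = 23.9 × 470/(4700 + 470) = 2.17 V.
With the load, R2 becomes R2‖R_L = 324.7 Ω, so V = 23.9 × 324.7/5025 = 1.54 V.

Unloaded: 2.17 V; loaded: 1.54 V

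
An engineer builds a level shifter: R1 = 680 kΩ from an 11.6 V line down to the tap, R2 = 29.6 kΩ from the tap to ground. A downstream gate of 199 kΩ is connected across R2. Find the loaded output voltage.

V_out ≈ 0.424 V

The load sits in parallel with R2: R2‖R_L = (29.6 × 199) / (29.6 + 199) = 25.77 kΩ.
V_out = 11.6 × 25.77 / (680 + 25.77) = 11.6 × 25.77/705.8 = 0.424 V.
(Unloaded it would have been 0.484 V.)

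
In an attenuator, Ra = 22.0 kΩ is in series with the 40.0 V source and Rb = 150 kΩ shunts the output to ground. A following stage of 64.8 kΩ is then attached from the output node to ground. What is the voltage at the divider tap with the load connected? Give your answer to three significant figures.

The load sits in parallel with Rb: Rb‖R_L = (150 × 64.8) / (150 + 64.8) = 45.25 kΩ.
V_out = 40.0 × 45.25 / (22.0 + 45.25) = 40.0 × 45.25/67.25 = 26.9 V.
(Unloaded it would have been 34.9 V.)

V_out ≈ 26.9 V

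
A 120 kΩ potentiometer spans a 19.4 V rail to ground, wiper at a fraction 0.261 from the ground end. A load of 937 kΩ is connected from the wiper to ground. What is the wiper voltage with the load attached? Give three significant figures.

The wiper splits the pot into (1−α)R = 88.68 kΩ above and αR = 31.32 kΩ below.
Lower section ‖ load = 30.31 kΩ.
V_wiper = 19.4 × 30.31/(88.68 + 30.31) = 4.94 V.

V ≈ 4.94 V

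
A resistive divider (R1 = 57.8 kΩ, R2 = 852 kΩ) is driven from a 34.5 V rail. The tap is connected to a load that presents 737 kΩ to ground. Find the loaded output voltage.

V_out ≈ 30.1 V

The load sits in parallel with R2: R2‖R_L = (852 × 737) / (852 + 737) = 395.2 kΩ.
V_out = 34.5 × 395.2 / (57.8 + 395.2) = 34.5 × 395.2/453.0 = 30.1 V.
(Unloaded it would have been 32.3 V.)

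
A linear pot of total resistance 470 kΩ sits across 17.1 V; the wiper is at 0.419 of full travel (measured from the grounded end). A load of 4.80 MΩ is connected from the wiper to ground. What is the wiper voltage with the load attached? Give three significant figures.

V ≈ 7.00 V

The wiper splits the pot into (1−α)R = 273.1 kΩ above and αR = 196.9 kΩ below.
Lower section ‖ load = 189.2 kΩ.
V_wiper = 17.1 × 189.2/(273.1 + 189.2) = 7.00 V.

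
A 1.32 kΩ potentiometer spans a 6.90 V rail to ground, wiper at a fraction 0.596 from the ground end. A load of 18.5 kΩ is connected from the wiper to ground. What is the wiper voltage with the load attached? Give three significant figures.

V ≈ 4.04 V

The wiper splits the pot into (1−α)R = 533.3 Ω above and αR = 786.7 Ω below.
Lower section ‖ load = 754.6 Ω.
V_wiper = 6.90 × 754.6/(533.3 + 754.6) = 4.04 V.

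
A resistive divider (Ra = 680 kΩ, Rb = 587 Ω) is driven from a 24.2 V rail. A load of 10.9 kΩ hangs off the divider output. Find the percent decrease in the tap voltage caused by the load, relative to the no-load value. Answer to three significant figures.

5.11 %

The divider's output (Thévenin) resistance is Ra‖Rb = 586.5 Ω.
Fractional drop under load = R_th/(R_th + R_L) = 586.5 / (586.5 + 10900) = 0.05106.
So the output falls by 5.11 %.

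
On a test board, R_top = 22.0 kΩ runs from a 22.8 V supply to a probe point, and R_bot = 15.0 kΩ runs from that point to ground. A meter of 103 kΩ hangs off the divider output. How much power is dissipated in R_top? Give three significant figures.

Total resistance from the source is R_top + (R_bot‖R_L) = 35.09 kΩ, so I = 22.8/35.09 kΩ = 0.6497 mA.
P = I²·R_top = (0.6497 mA)² × 22.0 kΩ = 9.29 mW.

P ≈ 9.29 mW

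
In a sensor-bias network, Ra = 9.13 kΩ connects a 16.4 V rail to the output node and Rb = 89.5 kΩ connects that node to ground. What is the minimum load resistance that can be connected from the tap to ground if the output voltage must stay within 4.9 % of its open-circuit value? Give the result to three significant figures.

Output resistance R_th = Ra‖Rb = (9.13 × 89.5)/98.63 = 8.285 kΩ.
The fractional drop is R_th/(R_th + R_L); requiring this ≤ 0.0490 gives R_L ≥ R_th(1/0.0490 − 1) = 8.285 × 19.41 = 161 kΩ.

R_L(min) ≈ 161 kΩ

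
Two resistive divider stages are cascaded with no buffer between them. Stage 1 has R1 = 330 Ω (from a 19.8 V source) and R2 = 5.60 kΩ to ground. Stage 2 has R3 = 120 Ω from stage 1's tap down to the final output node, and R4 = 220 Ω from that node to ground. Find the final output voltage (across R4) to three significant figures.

V_out ≈ 6.31 V

Stage 2 presents R3+R4 = 340.0 Ω as a load on stage 1's tap.
Stage 1's lower leg becomes R2‖(R3+R4) = 320.5 Ω, so V_mid = 19.8 × 320.5/650.5 = 9.756 V.
Stage 2 is itself unloaded: V_out = V_mid × R4/(R3+R4) = 9.756 × 220/340.0 = 6.31 V.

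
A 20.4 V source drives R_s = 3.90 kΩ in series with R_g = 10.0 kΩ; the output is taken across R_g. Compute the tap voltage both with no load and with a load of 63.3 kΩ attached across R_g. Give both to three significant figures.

Unloaded: 14.7 V; loaded: 14.1 V

Open-circuit: V = 20.4 × 10.0/(3.90 + 10.0) = 14.7 V.
With the load, R_g becomes R_g‖R_L = 8.636 kΩ, so V = 20.4 × 8.636/12.54 = 14.1 V.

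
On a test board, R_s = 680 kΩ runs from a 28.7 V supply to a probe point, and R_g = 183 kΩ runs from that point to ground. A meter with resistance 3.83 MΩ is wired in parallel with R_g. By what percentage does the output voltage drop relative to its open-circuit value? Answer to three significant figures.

The divider's output (Thévenin) resistance is R_s‖R_g = 144.2 kΩ.
Fractional drop under load = R_th/(R_th + R_L) = 144.2 / (144.2 + 3830) = 0.03628.
So the output falls by 3.63 %.

3.63 %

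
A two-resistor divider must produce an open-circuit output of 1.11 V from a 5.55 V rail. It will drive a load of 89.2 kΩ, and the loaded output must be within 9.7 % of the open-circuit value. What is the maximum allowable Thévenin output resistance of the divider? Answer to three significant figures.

R_th ≤ 9.58 kΩ

Loading drop = R_th/(R_th + R_L) ≤ 0.0970, so R_th ≤ R_L · ε/(1−ε) = 89.2 kΩ × 0.0970/0.9030 = 9.58 kΩ.
(Any R1, R2 with R2/(R1+R2) = 0.200 and R1‖R2 ≤ 9.58 kΩ will meet the spec.)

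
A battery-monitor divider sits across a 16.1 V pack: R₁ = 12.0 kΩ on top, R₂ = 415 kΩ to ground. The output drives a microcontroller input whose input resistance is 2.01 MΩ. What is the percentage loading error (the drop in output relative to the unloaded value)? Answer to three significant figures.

The divider's output (Thévenin) resistance is R₁‖R₂ = 11.66 kΩ.
Fractional drop under load = R_th/(R_th + R_L) = 11.66 / (11.66 + 2010) = 0.005769.
So the output falls by 0.577 %.

0.577 %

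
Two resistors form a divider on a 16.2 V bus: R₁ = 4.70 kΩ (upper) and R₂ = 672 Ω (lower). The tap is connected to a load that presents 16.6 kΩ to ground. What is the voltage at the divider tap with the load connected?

The load sits in parallel with R₂: R₂‖R_L = (672 × 16600) / (672 + 16600) = 645.9 Ω.
V_out = 16.2 × 645.9 / (4700 + 645.9) = 16.2 × 645.9/5346 = 1.96 V.
(Unloaded it would have been 2.03 V.)

V_out ≈ 1.96 V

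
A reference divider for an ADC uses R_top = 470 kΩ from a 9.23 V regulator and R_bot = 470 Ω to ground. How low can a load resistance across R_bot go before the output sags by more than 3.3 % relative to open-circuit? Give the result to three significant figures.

Output resistance R_th = R_top‖R_bot = (470000 × 470)/470500 = 469.5 Ω.
The fractional drop is R_th/(R_th + R_L); requiring this ≤ 0.0330 gives R_L ≥ R_th(1/0.0330 − 1) = 469.5 × 29.30 = 13.8 kΩ.

R_L(min) ≈ 13.8 kΩ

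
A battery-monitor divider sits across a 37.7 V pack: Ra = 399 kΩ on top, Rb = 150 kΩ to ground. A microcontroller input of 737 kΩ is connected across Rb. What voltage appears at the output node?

The load sits in parallel with Rb: Rb‖R_L = (150 × 737) / (150 + 737) = 124.6 kΩ.
V_out = 37.7 × 124.6 / (399 + 124.6) = 37.7 × 124.6/523.6 = 8.97 V.

V_out ≈ 8.97 V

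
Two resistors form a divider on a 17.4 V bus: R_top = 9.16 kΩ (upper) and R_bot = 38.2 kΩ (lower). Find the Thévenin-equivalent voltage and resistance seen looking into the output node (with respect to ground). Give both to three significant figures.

V_th is the open-circuit tap voltage: 17.4 × 38.2/(9.16 + 38.2) = 14.0 V.
With the supply zeroed, R_top and R_bot appear in parallel from the tap: R_th = R_top‖R_bot = (9.16 × 38.2)/47.36 = 7.39 kΩ.

V_th = 14.0 V, R_th = 7.39 kΩ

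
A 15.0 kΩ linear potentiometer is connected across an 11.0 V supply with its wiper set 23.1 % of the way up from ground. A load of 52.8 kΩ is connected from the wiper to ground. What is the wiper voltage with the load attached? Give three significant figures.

V ≈ 2.42 V

The wiper splits the pot into (1−α)R = 11.54 kΩ above and αR = 3.465 kΩ below.
Lower section ‖ load = 3.252 kΩ.
V_wiper = 11.0 × 3.252/(11.54 + 3.252) = 2.42 V.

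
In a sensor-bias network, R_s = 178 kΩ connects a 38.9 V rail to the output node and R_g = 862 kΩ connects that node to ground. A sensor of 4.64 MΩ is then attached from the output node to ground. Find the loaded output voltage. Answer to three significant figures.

V_out ≈ 31.2 V

The load sits in parallel with R_g: R_g‖R_L = (862 × 4640) / (862 + 4640) = 727.0 kΩ.
V_out = 38.9 × 727.0 / (178 + 727.0) = 38.9 × 727.0/905.0 = 31.2 V.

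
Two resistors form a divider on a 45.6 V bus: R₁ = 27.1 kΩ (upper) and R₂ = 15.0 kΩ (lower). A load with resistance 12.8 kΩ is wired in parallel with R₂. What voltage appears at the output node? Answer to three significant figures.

The load sits in parallel with R₂: R₂‖R_L = (15.0 × 12.8) / (15.0 + 12.8) = 6.906 kΩ.
V_out = 45.6 × 6.906 / (27.1 + 6.906) = 45.6 × 6.906/34.01 = 9.26 V.
(Unloaded it would have been 16.2 V.)

V_out ≈ 9.26 V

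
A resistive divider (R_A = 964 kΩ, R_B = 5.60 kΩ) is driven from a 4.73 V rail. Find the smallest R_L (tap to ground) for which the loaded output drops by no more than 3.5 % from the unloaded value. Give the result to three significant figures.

Output resistance R_th = R_A‖R_B = (964 × 5.60)/969.6 = 5.568 kΩ.
The fractional drop is R_th/(R_th + R_L); requiring this ≤ 0.0350 gives R_L ≥ R_th(1/0.0350 − 1) = 5.568 × 27.57 = 154 kΩ.

R_L(min) ≈ 154 kΩ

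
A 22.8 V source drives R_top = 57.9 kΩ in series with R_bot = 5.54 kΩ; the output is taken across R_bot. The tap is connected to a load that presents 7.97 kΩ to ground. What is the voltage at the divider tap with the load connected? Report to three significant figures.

The load sits in parallel with R_bot: R_bot‖R_L = (5.54 × 7.97) / (5.54 + 7.97) = 3.268 kΩ.
V_out = 22.8 × 3.268 / (57.9 + 3.268) = 22.8 × 3.268/61.17 = 1.22 V.

V_out ≈ 1.22 V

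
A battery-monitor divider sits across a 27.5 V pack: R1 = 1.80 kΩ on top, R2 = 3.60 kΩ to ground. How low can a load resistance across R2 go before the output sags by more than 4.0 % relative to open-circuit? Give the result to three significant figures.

Output resistance R_th = R1‖R2 = (1.80 × 3.60)/5.400 = 1.200 kΩ.
The fractional drop is R_th/(R_th + R_L); requiring this ≤ 0.0400 gives R_L ≥ R_th(1/0.0400 − 1) = 1.200 × 24.00 = 28.8 kΩ.

R_L(min) ≈ 28.8 kΩ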